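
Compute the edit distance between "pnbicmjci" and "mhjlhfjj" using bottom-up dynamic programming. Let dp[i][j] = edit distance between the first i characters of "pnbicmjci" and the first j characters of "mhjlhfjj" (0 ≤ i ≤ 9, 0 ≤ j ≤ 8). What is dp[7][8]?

7

   ''  m  h  j  l  h  f  j  j
''  0  1  2  3  4  5  6  7  8
 p  1  1  2  3  4  5  6  7  8
 n  2  2  2  3  4  5  6  7  8
 b  3  3  3  3  4  5  6  7  8
 i  4  4  4  4  4  5  6  7  8
 c  5  5  5  5  5  5  6  7  8
 m  6  5  6  6  6  6  6  7  8
 j  7  6  6  6  7  7  7  6  7
 c  8  7  7  7  7  8  8  7  7
 i  9  8  8  8  8  8  9  8  8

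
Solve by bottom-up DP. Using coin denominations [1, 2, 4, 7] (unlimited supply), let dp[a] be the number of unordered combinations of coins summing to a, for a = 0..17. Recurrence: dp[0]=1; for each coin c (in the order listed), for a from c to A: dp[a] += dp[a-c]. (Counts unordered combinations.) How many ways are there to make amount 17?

39

after  coin     0     1     2     3     4     5     6     7     8     9    10    11    12    13    14    15    16    17
          1     1     1     1     1     1     1     1     1     1     1     1     1     1     1     1     1     1     1
          2     1     1     2     2     3     3     4     4     5     5     6     6     7     7     8     8     9     9
          4     1     1     2     2     4     4     6     6     9     9    12    12    16    16    20    20    25    25
          7     1     1     2     2     4     4     6     7    10    11    14    16    20    22    27    30    36    39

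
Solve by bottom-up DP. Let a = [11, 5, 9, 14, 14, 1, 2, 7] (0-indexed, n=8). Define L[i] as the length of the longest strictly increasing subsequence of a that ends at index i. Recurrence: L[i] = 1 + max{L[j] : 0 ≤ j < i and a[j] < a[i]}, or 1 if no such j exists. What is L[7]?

3

   i    0    1    2    3    4    5    6    7
a[i]   11    5    9   14   14    1    2    7
L[i]    1    1    2    3    3    1    2    3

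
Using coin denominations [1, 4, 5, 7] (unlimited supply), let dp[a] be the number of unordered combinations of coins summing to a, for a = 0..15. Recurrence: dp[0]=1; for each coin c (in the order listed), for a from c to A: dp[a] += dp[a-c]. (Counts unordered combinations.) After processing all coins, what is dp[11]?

after  coin     0     1     2     3     4     5     6     7     8     9    10    11    12    13    14    15
          1     1     1     1     1     1     1     1     1     1     1     1     1     1     1     1     1
          4     1     1     1     1     2     2     2     2     3     3     3     3     4     4     4     4
          5     1     1     1     1     2     3     3     3     4     5     6     6     7     8     9    10
          7     1     1     1     1     2     3     3     4     5     6     7     8    10    11    13    15

8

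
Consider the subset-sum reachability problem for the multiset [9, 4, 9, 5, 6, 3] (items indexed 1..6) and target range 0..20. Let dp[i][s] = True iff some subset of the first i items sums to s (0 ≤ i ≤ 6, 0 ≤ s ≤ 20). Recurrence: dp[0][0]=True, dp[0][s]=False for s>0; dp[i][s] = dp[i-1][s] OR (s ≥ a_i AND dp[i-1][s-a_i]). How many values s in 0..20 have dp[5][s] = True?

13

i\s   0   1   2   3   4   5   6   7   8   9  10  11  12  13  14  15  16  17  18  19  20
  0   T   F   F   F   F   F   F   F   F   F   F   F   F   F   F   F   F   F   F   F   F
  1   T   F   F   F   F   F   F   F   F   T   F   F   F   F   F   F   F   F   F   F   F
  2   T   F   F   F   T   F   F   F   F   T   F   F   F   T   F   F   F   F   F   F   F
  3   T   F   F   F   T   F   F   F   F   T   F   F   F   T   F   F   F   F   T   F   F
  4   T   F   F   F   T   T   F   F   F   T   F   F   F   T   T   F   F   F   T   F   F
  5   T   F   F   F   T   T   T   F   F   T   T   T   F   T   T   T   F   F   T   T   T
  6   T   F   F   T   T   T   T   T   T   T   T   T   T   T   T   T   T   T   T   T   T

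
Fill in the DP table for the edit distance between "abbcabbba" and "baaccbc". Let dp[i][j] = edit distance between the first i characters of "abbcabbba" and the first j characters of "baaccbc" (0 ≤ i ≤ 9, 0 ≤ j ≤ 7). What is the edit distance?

   ''  b  a  a  c  c  b  c
''  0  1  2  3  4  5  6  7
 a  1  1  1  2  3  4  5  6
 b  2  1  2  2  3  4  4  5
 b  3  2  2  3  3  4  4  5
 c  4  3  3  3  3  3  4  4
 a  5  4  3  3  4  4  4  5
 b  6  5  4  4  4  5  4  5
 b  7  6  5  5  5  5  5  5
 b  8  7  6  6  6  6  5  6
 a  9  8  7  6  7  7  6  6

6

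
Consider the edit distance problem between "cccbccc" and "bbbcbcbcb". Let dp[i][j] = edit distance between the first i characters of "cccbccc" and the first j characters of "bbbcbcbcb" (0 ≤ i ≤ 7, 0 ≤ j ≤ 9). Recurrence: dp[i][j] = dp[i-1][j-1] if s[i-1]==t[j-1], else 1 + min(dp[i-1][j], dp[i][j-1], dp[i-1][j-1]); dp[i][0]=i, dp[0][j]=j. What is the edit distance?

5

   ''  b  b  b  c  b  c  b  c  b
''  0  1  2  3  4  5  6  7  8  9
 c  1  1  2  3  3  4  5  6  7  8
 c  2  2  2  3  3  4  4  5  6  7
 c  3  3  3  3  3  4  4  5  5  6
 b  4  3  3  3  4  3  4  4  5  5
 c  5  4  4  4  3  4  3  4  4  5
 c  6  5  5  5  4  4  4  4  4  5
 c  7  6  6  6  5  5  4  5  4  5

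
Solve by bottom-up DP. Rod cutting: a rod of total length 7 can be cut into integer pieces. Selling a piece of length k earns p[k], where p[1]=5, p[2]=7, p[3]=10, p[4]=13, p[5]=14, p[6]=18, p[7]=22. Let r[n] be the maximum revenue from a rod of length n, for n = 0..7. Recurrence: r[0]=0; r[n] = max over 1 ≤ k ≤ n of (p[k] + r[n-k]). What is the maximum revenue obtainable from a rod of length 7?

35

   n    0    1    2    3    4    5    6    7
r[n]    0    5   10   15   20   25   30   35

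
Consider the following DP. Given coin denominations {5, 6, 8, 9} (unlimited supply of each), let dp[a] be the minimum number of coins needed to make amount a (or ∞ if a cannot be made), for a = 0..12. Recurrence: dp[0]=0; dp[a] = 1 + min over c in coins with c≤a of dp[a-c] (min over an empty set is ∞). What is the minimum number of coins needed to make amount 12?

2

 a  0  1  2  3  4  5  6  7  8  9 10 11 12
dp  0  -  -  -  -  1  1  -  1  1  2  2  2
(- denotes ∞ / unreachable)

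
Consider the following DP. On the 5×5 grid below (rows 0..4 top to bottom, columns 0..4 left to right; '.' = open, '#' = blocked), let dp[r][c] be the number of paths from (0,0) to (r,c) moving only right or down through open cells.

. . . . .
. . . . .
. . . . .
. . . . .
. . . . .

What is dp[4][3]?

35

r\c   0   1   2   3   4
  0   1   1   1   1   1
  1   1   2   3   4   5
  2   1   3   6  10  15
  3   1   4  10  20  35
  4   1   5  15  35  70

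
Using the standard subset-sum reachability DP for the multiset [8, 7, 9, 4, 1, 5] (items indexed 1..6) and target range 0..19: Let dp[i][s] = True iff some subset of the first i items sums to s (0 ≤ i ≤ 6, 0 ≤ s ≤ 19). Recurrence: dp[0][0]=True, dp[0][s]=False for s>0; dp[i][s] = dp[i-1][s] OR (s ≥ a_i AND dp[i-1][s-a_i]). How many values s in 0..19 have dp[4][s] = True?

12

i\s   0   1   2   3   4   5   6   7   8   9  10  11  12  13  14  15  16  17  18  19
  0   T   F   F   F   F   F   F   F   F   F   F   F   F   F   F   F   F   F   F   F
  1   T   F   F   F   F   F   F   F   T   F   F   F   F   F   F   F   F   F   F   F
  2   T   F   F   F   F   F   F   T   T   F   F   F   F   F   F   T   F   F   F   F
  3   T   F   F   F   F   F   F   T   T   T   F   F   F   F   F   T   T   T   F   F
  4   T   F   F   F   T   F   F   T   T   T   F   T   T   T   F   T   T   T   F   T
  5   T   T   F   F   T   T   F   T   T   T   T   T   T   T   T   T   T   T   T   T
  6   T   T   F   F   T   T   T   T   T   T   T   T   T   T   T   T   T   T   T   T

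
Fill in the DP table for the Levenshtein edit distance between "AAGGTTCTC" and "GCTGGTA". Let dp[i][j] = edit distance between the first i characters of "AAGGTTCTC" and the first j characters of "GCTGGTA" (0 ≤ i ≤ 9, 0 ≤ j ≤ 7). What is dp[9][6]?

   ''  G  C  T  G  G  T  A
''  0  1  2  3  4  5  6  7
 A  1  1  2  3  4  5  6  6
 A  2  2  2  3  4  5  6  6
 G  3  2  3  3  3  4  5  6
 G  4  3  3  4  3  3  4  5
 T  5  4  4  3  4  4  3  4
 T  6  5  5  4  4  5  4  4
 C  7  6  5  5  5  5  5  5
 T  8  7  6  5  6  6  5  6
 C  9  8  7  6  6  7  6  6

6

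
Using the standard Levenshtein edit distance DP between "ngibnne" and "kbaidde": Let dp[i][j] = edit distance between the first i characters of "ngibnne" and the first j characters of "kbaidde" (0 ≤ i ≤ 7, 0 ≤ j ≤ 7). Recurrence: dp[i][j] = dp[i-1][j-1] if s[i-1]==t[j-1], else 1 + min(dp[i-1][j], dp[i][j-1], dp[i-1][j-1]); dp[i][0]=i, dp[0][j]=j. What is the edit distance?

   ''  k  b  a  i  d  d  e
''  0  1  2  3  4  5  6  7
 n  1  1  2  3  4  5  6  7
 g  2  2  2  3  4  5  6  7
 i  3  3  3  3  3  4  5  6
 b  4  4  3  4  4  4  5  6
 n  5  5  4  4  5  5  5  6
 n  6  6  5  5  5  6  6  6
 e  7  7  6  6  6  6  7  6

6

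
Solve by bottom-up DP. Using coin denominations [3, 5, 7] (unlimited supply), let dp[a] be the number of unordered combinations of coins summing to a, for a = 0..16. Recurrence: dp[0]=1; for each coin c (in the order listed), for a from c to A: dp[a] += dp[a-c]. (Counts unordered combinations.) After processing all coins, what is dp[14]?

2

after  coin     0     1     2     3     4     5     6     7     8     9    10    11    12    13    14    15    16
          3     1     0     0     1     0     0     1     0     0     1     0     0     1     0     0     1     0
          5     1     0     0     1     0     1     1     0     1     1     1     1     1     1     1     2     1
          7     1     0     0     1     0     1     1     1     1     1     2     1     2     2     2     3     2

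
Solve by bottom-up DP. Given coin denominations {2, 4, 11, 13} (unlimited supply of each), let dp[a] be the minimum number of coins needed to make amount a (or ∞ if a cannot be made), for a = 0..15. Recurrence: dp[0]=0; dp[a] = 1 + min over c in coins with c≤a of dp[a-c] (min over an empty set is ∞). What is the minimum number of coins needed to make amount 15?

2

 a  0  1  2  3  4  5  6  7  8  9 10 11 12 13 14 15
dp  0  -  1  -  1  -  2  -  2  -  3  1  3  1  4  2
(- denotes ∞ / unreachable)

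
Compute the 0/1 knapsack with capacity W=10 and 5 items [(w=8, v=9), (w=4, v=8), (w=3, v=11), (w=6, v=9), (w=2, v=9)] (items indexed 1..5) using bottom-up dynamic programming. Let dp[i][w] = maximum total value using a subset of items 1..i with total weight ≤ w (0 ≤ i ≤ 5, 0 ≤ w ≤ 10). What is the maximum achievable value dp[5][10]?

28

i\w   0   1   2   3   4   5   6   7   8   9  10
  0   0   0   0   0   0   0   0   0   0   0   0
  1   0   0   0   0   0   0   0   0   9   9   9
  2   0   0   0   0   8   8   8   8   9   9   9
  3   0   0   0  11  11  11  11  19  19  19  19
  4   0   0   0  11  11  11  11  19  19  20  20
  5   0   0   9  11  11  20  20  20  20  28  28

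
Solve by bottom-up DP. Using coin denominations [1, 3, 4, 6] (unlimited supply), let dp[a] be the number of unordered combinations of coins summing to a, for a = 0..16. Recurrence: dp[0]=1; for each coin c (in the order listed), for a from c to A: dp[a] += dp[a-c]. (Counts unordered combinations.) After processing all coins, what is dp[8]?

after  coin     0     1     2     3     4     5     6     7     8     9    10    11    12    13    14    15    16
          1     1     1     1     1     1     1     1     1     1     1     1     1     1     1     1     1     1
          3     1     1     1     2     2     2     3     3     3     4     4     4     5     5     5     6     6
          4     1     1     1     2     3     3     4     5     6     7     8     9    11    12    13    15    17
          6     1     1     1     2     3     3     5     6     7     9    11    12    16    18    20    24    28

7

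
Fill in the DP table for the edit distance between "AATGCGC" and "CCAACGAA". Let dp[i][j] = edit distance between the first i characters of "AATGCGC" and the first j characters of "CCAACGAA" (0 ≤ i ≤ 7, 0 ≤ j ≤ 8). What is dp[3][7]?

   ''  C  C  A  A  C  G  A  A
''  0  1  2  3  4  5  6  7  8
 A  1  1  2  2  3  4  5  6  7
 A  2  2  2  2  2  3  4  5  6
 T  3  3  3  3  3  3  4  5  6
 G  4  4  4  4  4  4  3  4  5
 C  5  4  4  5  5  4  4  4  5
 G  6  5  5  5  6  5  4  5  5
 C  7  6  5  6  6  6  5  5  6

5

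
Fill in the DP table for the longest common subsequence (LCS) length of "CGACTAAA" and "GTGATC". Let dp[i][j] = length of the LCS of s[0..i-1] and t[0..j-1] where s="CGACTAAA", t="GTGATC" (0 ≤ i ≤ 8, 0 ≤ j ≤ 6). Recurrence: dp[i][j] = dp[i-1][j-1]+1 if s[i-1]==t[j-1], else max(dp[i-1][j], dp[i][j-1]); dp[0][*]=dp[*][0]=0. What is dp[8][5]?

3

   ''  G  T  G  A  T  C
''  0  0  0  0  0  0  0
 C  0  0  0  0  0  0  1
 G  0  1  1  1  1  1  1
 A  0  1  1  1  2  2  2
 C  0  1  1  1  2  2  3
 T  0  1  2  2  2  3  3
 A  0  1  2  2  3  3  3
 A  0  1  2  2  3  3  3
 A  0  1  2  2  3  3  3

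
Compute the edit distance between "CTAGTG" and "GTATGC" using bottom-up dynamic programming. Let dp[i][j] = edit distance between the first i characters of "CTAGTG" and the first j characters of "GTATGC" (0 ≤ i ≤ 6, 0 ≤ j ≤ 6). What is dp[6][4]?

3

   ''  G  T  A  T  G  C
''  0  1  2  3  4  5  6
 C  1  1  2  3  4  5  5
 T  2  2  1  2  3  4  5
 A  3  3  2  1  2  3  4
 G  4  3  3  2  2  2  3
 T  5  4  3  3  2  3  3
 G  6  5  4  4  3  2  3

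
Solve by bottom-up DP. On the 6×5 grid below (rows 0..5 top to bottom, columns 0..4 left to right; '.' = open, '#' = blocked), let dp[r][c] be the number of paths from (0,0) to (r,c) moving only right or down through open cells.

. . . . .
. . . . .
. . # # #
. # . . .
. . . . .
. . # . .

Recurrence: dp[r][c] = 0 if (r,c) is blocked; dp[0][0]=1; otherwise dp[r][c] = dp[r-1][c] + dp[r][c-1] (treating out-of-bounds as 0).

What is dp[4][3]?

1

r\c   0   1   2   3   4
  0   1   1   1   1   1
  1   1   2   3   4   5
  2   1   3   0   0   0
  3   1   0   0   0   0
  4   1   1   1   1   1
  5   1   2   0   1   2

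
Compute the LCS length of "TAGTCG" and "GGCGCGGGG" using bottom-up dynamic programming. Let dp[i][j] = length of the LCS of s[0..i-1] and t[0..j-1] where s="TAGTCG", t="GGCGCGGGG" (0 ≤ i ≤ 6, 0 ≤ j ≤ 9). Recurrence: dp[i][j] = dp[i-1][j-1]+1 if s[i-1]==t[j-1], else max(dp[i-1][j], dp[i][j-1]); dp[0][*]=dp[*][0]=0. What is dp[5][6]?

2

   ''  G  G  C  G  C  G  G  G  G
''  0  0  0  0  0  0  0  0  0  0
 T  0  0  0  0  0  0  0  0  0  0
 A  0  0  0  0  0  0  0  0  0  0
 G  0  1  1  1  1  1  1  1  1  1
 T  0  1  1  1  1  1  1  1  1  1
 C  0  1  1  2  2  2  2  2  2  2
 G  0  1  2  2  3  3  3  3  3  3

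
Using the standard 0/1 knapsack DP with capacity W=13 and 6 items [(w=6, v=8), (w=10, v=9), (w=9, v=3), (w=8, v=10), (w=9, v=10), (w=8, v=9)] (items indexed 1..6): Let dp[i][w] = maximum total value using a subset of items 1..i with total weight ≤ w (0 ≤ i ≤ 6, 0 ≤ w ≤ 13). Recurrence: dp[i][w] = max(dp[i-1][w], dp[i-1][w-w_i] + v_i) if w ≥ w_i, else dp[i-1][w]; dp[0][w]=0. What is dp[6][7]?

i\w   0   1   2   3   4   5   6   7   8   9  10  11  12  13
  0   0   0   0   0   0   0   0   0   0   0   0   0   0   0
  1   0   0   0   0   0   0   8   8   8   8   8   8   8   8
  2   0   0   0   0   0   0   8   8   8   8   9   9   9   9
  3   0   0   0   0   0   0   8   8   8   8   9   9   9   9
  4   0   0   0   0   0   0   8   8  10  10  10  10  10  10
  5   0   0   0   0   0   0   8   8  10  10  10  10  10  10
  6   0   0   0   0   0   0   8   8  10  10  10  10  10  10

8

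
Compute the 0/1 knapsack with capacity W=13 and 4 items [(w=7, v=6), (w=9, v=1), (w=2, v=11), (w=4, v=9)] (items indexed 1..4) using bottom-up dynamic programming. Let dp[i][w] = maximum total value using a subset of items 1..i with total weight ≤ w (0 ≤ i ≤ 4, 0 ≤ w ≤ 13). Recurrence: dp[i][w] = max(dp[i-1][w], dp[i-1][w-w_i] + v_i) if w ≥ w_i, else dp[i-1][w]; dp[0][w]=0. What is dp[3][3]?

i\w   0   1   2   3   4   5   6   7   8   9  10  11  12  13
  0   0   0   0   0   0   0   0   0   0   0   0   0   0   0
  1   0   0   0   0   0   0   0   6   6   6   6   6   6   6
  2   0   0   0   0   0   0   0   6   6   6   6   6   6   6
  3   0   0  11  11  11  11  11  11  11  17  17  17  17  17
  4   0   0  11  11  11  11  20  20  20  20  20  20  20  26

11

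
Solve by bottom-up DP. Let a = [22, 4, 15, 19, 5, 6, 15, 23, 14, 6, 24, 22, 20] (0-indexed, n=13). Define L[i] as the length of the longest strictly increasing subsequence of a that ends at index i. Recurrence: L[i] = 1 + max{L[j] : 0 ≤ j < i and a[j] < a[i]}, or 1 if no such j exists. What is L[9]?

3

   i    0    1    2    3    4    5    6    7    8    9   10   11   12
a[i]   22    4   15   19    5    6   15   23   14    6   24   22   20
L[i]    1    1    2    3    2    3    4    5    4    3    6    5    5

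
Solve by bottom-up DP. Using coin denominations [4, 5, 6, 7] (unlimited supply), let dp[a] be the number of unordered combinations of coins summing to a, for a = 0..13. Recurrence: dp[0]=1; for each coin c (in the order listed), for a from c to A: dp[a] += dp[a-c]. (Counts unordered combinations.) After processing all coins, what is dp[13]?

after  coin     0     1     2     3     4     5     6     7     8     9    10    11    12    13
          4     1     0     0     0     1     0     0     0     1     0     0     0     1     0
          5     1     0     0     0     1     1     0     0     1     1     1     0     1     1
          6     1     0     0     0     1     1     1     0     1     1     2     1     2     1
          7     1     0     0     0     1     1     1     1     1     1     2     2     3     2

2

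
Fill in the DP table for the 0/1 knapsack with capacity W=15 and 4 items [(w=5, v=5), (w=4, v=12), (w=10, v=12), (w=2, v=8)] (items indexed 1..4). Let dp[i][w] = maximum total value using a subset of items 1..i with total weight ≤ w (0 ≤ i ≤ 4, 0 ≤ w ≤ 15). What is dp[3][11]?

17

i\w   0   1   2   3   4   5   6   7   8   9  10  11  12  13  14  15
  0   0   0   0   0   0   0   0   0   0   0   0   0   0   0   0   0
  1   0   0   0   0   0   5   5   5   5   5   5   5   5   5   5   5
  2   0   0   0   0  12  12  12  12  12  17  17  17  17  17  17  17
  3   0   0   0   0  12  12  12  12  12  17  17  17  17  17  24  24
  4   0   0   8   8  12  12  20  20  20  20  20  25  25  25  25  25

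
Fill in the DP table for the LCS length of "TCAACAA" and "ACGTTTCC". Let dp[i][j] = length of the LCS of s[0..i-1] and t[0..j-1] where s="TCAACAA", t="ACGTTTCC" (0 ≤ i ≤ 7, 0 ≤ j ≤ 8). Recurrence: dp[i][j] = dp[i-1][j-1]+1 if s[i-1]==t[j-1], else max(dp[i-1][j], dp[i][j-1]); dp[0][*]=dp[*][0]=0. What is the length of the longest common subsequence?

   ''  A  C  G  T  T  T  C  C
''  0  0  0  0  0  0  0  0  0
 T  0  0  0  0  1  1  1  1  1
 C  0  0  1  1  1  1  1  2  2
 A  0  1  1  1  1  1  1  2  2
 A  0  1  1  1  1  1  1  2  2
 C  0  1  2  2  2  2  2  2  3
 A  0  1  2  2  2  2  2  2  3
 A  0  1  2  2  2  2  2  2  3

3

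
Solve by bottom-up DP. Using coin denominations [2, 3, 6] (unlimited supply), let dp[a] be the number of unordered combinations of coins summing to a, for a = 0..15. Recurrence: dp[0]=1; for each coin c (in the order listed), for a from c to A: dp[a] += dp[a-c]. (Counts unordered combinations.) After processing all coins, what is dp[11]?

3

after  coin     0     1     2     3     4     5     6     7     8     9    10    11    12    13    14    15
          2     1     0     1     0     1     0     1     0     1     0     1     0     1     0     1     0
          3     1     0     1     1     1     1     2     1     2     2     2     2     3     2     3     3
          6     1     0     1     1     1     1     3     1     3     3     3     3     6     3     6     6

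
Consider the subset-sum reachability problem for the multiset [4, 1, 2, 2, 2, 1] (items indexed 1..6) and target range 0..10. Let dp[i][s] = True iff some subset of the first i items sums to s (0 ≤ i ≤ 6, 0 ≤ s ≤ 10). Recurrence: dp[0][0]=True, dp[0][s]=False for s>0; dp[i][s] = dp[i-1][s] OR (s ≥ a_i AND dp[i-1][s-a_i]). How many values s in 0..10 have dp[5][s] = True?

i\s   0   1   2   3   4   5   6   7   8   9  10
  0   T   F   F   F   F   F   F   F   F   F   F
  1   T   F   F   F   T   F   F   F   F   F   F
  2   T   T   F   F   T   T   F   F   F   F   F
  3   T   T   T   T   T   T   T   T   F   F   F
  4   T   T   T   T   T   T   T   T   T   T   F
  5   T   T   T   T   T   T   T   T   T   T   T
  6   T   T   T   T   T   T   T   T   T   T   T

11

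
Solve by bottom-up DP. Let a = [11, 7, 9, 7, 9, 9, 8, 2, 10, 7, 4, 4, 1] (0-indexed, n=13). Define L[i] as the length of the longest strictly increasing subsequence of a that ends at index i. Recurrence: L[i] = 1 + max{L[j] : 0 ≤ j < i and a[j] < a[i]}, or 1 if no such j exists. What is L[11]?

   i    0    1    2    3    4    5    6    7    8    9   10   11   12
a[i]   11    7    9    7    9    9    8    2   10    7    4    4    1
L[i]    1    1    2    1    2    2    2    1    3    2    2    2    1

2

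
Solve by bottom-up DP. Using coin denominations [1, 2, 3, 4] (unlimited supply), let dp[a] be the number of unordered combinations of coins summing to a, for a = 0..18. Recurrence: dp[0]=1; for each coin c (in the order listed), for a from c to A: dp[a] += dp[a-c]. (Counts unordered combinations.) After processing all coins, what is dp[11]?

27

after  coin     0     1     2     3     4     5     6     7     8     9    10    11    12    13    14    15    16    17    18
          1     1     1     1     1     1     1     1     1     1     1     1     1     1     1     1     1     1     1     1
          2     1     1     2     2     3     3     4     4     5     5     6     6     7     7     8     8     9     9    10
          3     1     1     2     3     4     5     7     8    10    12    14    16    19    21    24    27    30    33    37
          4     1     1     2     3     5     6     9    11    15    18    23    27    34    39    47    54    64    72    84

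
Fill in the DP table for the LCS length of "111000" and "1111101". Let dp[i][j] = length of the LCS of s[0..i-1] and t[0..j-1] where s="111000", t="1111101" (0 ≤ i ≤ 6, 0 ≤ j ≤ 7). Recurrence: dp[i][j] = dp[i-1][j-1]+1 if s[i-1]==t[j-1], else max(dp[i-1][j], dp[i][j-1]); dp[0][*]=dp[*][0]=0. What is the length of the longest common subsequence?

   ''  1  1  1  1  1  0  1
''  0  0  0  0  0  0  0  0
 1  0  1  1  1  1  1  1  1
 1  0  1  2  2  2  2  2  2
 1  0  1  2  3  3  3  3  3
 0  0  1  2  3  3  3  4  4
 0  0  1  2  3  3  3  4  4
 0  0  1  2  3  3  3  4  4

4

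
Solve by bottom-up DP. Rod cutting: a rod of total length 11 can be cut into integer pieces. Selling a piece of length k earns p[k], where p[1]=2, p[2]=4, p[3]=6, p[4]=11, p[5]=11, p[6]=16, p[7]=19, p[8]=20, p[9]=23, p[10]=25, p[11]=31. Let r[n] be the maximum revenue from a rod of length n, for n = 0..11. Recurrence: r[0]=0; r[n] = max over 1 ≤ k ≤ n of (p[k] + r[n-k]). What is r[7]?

   n    0    1    2    3    4    5    6    7    8    9   10   11
r[n]    0    2    4    6   11   13   16   19   22   24   27   31

19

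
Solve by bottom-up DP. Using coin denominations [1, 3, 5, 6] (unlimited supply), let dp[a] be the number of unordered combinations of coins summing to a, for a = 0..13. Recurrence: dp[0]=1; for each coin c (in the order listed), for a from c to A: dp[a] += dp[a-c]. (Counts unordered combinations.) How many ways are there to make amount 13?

15

after  coin     0     1     2     3     4     5     6     7     8     9    10    11    12    13
          1     1     1     1     1     1     1     1     1     1     1     1     1     1     1
          3     1     1     1     2     2     2     3     3     3     4     4     4     5     5
          5     1     1     1     2     2     3     4     4     5     6     7     8     9    10
          6     1     1     1     2     2     3     5     5     6     8     9    11    14    15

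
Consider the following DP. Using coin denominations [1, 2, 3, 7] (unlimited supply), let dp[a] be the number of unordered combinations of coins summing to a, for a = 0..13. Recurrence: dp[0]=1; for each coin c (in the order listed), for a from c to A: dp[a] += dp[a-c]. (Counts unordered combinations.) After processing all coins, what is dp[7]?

after  coin     0     1     2     3     4     5     6     7     8     9    10    11    12    13
          1     1     1     1     1     1     1     1     1     1     1     1     1     1     1
          2     1     1     2     2     3     3     4     4     5     5     6     6     7     7
          3     1     1     2     3     4     5     7     8    10    12    14    16    19    21
          7     1     1     2     3     4     5     7     9    11    14    17    20    24    28

9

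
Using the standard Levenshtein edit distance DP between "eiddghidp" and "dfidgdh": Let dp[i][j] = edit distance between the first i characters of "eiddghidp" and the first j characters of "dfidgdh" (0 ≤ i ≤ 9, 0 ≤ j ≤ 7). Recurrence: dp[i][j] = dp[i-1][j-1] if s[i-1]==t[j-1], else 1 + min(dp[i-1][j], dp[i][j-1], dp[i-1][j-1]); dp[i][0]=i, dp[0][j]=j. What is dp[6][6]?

4

   ''  d  f  i  d  g  d  h
''  0  1  2  3  4  5  6  7
 e  1  1  2  3  4  5  6  7
 i  2  2  2  2  3  4  5  6
 d  3  2  3  3  2  3  4  5
 d  4  3  3  4  3  3  3  4
 g  5  4  4  4  4  3  4  4
 h  6  5  5  5  5  4  4  4
 i  7  6  6  5  6  5  5  5
 d  8  7  7  6  5  6  5  6
 p  9  8  8  7  6  6  6  6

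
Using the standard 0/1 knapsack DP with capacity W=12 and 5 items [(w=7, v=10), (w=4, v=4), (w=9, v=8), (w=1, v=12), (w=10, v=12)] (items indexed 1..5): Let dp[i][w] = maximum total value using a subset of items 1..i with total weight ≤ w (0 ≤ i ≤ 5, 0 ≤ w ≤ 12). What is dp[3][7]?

i\w   0   1   2   3   4   5   6   7   8   9  10  11  12
  0   0   0   0   0   0   0   0   0   0   0   0   0   0
  1   0   0   0   0   0   0   0  10  10  10  10  10  10
  2   0   0   0   0   4   4   4  10  10  10  10  14  14
  3   0   0   0   0   4   4   4  10  10  10  10  14  14
  4   0  12  12  12  12  16  16  16  22  22  22  22  26
  5   0  12  12  12  12  16  16  16  22  22  22  24  26

10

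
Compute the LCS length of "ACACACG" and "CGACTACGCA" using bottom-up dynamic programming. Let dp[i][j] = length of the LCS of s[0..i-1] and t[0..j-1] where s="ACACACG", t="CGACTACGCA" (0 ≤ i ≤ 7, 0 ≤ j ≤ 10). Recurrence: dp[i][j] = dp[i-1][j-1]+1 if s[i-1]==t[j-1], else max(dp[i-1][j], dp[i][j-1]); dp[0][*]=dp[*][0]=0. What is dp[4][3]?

2

   ''  C  G  A  C  T  A  C  G  C  A
''  0  0  0  0  0  0  0  0  0  0  0
 A  0  0  0  1  1  1  1  1  1  1  1
 C  0  1  1  1  2  2  2  2  2  2  2
 A  0  1  1  2  2  2  3  3  3  3  3
 C  0  1  1  2  3  3  3  4  4  4  4
 A  0  1  1  2  3  3  4  4  4  4  5
 C  0  1  1  2  3  3  4  5  5  5  5
 G  0  1  2  2  3  3  4  5  6  6  6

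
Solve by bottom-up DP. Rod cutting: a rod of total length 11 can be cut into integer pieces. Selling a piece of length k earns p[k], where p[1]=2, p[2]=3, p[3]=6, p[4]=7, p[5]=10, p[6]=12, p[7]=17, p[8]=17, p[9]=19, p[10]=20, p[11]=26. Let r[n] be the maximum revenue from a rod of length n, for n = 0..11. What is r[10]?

23

   n    0    1    2    3    4    5    6    7    8    9   10   11
r[n]    0    2    4    6    8   10   12   17   19   21   23   26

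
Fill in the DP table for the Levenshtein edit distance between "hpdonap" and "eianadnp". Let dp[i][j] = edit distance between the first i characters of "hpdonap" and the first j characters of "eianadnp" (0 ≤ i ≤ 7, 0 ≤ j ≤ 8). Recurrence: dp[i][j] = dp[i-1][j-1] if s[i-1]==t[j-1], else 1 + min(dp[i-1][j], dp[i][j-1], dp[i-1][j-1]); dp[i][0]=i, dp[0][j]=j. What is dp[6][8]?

   ''  e  i  a  n  a  d  n  p
''  0  1  2  3  4  5  6  7  8
 h  1  1  2  3  4  5  6  7  8
 p  2  2  2  3  4  5  6  7  7
 d  3  3  3  3  4  5  5  6  7
 o  4  4  4  4  4  5  6  6  7
 n  5  5  5  5  4  5  6  6  7
 a  6  6  6  5  5  4  5  6  7
 p  7  7  7  6  6  5  5  6  6

7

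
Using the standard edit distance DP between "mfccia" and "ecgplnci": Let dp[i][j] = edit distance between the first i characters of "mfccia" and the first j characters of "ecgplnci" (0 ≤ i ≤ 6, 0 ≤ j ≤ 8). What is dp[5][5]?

   ''  e  c  g  p  l  n  c  i
''  0  1  2  3  4  5  6  7  8
 m  1  1  2  3  4  5  6  7  8
 f  2  2  2  3  4  5  6  7  8
 c  3  3  2  3  4  5  6  6  7
 c  4  4  3  3  4  5  6  6  7
 i  5  5  4  4  4  5  6  7  6
 a  6  6  5  5  5  5  6  7  7

5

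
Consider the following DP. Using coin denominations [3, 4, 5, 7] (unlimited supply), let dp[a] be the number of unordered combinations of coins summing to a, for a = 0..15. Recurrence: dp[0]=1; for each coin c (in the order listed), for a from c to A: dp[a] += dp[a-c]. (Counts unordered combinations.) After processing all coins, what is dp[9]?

after  coin     0     1     2     3     4     5     6     7     8     9    10    11    12    13    14    15
          3     1     0     0     1     0     0     1     0     0     1     0     0     1     0     0     1
          4     1     0     0     1     1     0     1     1     1     1     1     1     2     1     1     2
          5     1     0     0     1     1     1     1     1     2     2     2     2     3     3     3     4
          7     1     0     0     1     1     1     1     2     2     2     3     3     4     4     5     6

2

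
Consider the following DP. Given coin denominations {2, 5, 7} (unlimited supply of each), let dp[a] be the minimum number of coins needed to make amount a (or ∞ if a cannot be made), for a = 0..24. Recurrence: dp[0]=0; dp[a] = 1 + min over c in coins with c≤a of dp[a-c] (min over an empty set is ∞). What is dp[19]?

 a  0  1  2  3  4  5  6  7  8  9 10 11 12 13 14 15 16 17 18 19 20 21 22 23 24
dp  0  -  1  -  2  1  3  1  4  2  2  3  2  4  2  3  3  3  4  3  4  3  4  4  4
(- denotes ∞ / unreachable)

3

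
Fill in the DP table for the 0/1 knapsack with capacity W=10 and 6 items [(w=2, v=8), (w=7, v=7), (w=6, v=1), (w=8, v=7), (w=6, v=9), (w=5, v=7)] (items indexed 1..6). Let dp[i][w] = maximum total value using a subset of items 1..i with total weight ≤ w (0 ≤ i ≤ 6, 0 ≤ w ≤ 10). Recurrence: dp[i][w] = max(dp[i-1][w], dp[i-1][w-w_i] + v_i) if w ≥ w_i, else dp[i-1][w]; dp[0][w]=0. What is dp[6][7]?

i\w   0   1   2   3   4   5   6   7   8   9  10
  0   0   0   0   0   0   0   0   0   0   0   0
  1   0   0   8   8   8   8   8   8   8   8   8
  2   0   0   8   8   8   8   8   8   8  15  15
  3   0   0   8   8   8   8   8   8   9  15  15
  4   0   0   8   8   8   8   8   8   9  15  15
  5   0   0   8   8   8   8   9   9  17  17  17
  6   0   0   8   8   8   8   9  15  17  17  17

15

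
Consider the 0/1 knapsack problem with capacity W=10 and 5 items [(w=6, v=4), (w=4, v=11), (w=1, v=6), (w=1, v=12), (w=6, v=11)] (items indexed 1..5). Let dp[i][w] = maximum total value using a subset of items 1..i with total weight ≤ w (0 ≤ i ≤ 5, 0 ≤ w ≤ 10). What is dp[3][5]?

17

i\w   0   1   2   3   4   5   6   7   8   9  10
  0   0   0   0   0   0   0   0   0   0   0   0
  1   0   0   0   0   0   0   4   4   4   4   4
  2   0   0   0   0  11  11  11  11  11  11  15
  3   0   6   6   6  11  17  17  17  17  17  17
  4   0  12  18  18  18  23  29  29  29  29  29
  5   0  12  18  18  18  23  29  29  29  29  29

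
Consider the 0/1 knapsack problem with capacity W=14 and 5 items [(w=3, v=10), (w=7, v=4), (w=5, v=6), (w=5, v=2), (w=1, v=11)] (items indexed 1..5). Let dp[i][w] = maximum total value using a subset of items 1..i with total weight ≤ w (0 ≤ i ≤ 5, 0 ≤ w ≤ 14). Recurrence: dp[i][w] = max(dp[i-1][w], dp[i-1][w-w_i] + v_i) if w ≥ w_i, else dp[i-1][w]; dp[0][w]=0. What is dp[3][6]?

10

i\w   0   1   2   3   4   5   6   7   8   9  10  11  12  13  14
  0   0   0   0   0   0   0   0   0   0   0   0   0   0   0   0
  1   0   0   0  10  10  10  10  10  10  10  10  10  10  10  10
  2   0   0   0  10  10  10  10  10  10  10  14  14  14  14  14
  3   0   0   0  10  10  10  10  10  16  16  16  16  16  16  16
  4   0   0   0  10  10  10  10  10  16  16  16  16  16  18  18
  5   0  11  11  11  21  21  21  21  21  27  27  27  27  27  29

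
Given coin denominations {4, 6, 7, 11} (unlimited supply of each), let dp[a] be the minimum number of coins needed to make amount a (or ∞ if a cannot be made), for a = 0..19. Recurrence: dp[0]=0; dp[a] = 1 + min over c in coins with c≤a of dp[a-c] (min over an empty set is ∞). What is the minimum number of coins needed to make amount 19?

 a  0  1  2  3  4  5  6  7  8  9 10 11 12 13 14 15 16 17 18 19
dp  0  -  -  -  1  -  1  1  2  -  2  1  2  2  2  2  3  2  2  3
(- denotes ∞ / unreachable)

3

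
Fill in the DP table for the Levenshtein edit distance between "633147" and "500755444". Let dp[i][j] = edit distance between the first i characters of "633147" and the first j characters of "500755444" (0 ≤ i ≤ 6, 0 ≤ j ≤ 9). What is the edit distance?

8

   ''  5  0  0  7  5  5  4  4  4
''  0  1  2  3  4  5  6  7  8  9
 6  1  1  2  3  4  5  6  7  8  9
 3  2  2  2  3  4  5  6  7  8  9
 3  3  3  3  3  4  5  6  7  8  9
 1  4  4  4  4  4  5  6  7  8  9
 4  5  5  5  5  5  5  6  6  7  8
 7  6  6  6  6  5  6  6  7  7  8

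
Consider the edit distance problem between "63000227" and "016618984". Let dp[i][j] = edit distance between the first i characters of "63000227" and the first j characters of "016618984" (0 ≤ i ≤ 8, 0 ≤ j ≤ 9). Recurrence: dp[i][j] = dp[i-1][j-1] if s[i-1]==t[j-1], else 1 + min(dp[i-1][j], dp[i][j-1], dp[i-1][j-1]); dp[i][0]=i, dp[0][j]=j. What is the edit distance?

9

   ''  0  1  6  6  1  8  9  8  4
''  0  1  2  3  4  5  6  7  8  9
 6  1  1  2  2  3  4  5  6  7  8
 3  2  2  2  3  3  4  5  6  7  8
 0  3  2  3  3  4  4  5  6  7  8
 0  4  3  3  4  4  5  5  6  7  8
 0  5  4  4  4  5  5  6  6  7  8
 2  6  5  5  5  5  6  6  7  7  8
 2  7  6  6  6  6  6  7  7  8  8
 7  8  7  7  7  7  7  7  8  8  9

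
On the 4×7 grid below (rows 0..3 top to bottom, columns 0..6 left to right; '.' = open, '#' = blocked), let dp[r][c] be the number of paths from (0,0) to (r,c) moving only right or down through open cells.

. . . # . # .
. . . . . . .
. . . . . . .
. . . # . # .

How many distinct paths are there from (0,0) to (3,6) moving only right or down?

r\c   0   1   2   3   4   5   6
  0   1   1   1   0   0   0   0
  1   1   2   3   3   3   3   3
  2   1   3   6   9  12  15  18
  3   1   4  10   0  12   0  18

18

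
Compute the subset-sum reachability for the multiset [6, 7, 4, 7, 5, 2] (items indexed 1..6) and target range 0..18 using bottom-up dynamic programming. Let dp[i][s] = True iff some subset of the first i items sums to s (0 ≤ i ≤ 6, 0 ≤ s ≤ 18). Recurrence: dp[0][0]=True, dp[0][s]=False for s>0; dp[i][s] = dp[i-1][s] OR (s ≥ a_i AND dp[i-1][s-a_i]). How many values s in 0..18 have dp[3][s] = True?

8

i\s   0   1   2   3   4   5   6   7   8   9  10  11  12  13  14  15  16  17  18
  0   T   F   F   F   F   F   F   F   F   F   F   F   F   F   F   F   F   F   F
  1   T   F   F   F   F   F   T   F   F   F   F   F   F   F   F   F   F   F   F
  2   T   F   F   F   F   F   T   T   F   F   F   F   F   T   F   F   F   F   F
  3   T   F   F   F   T   F   T   T   F   F   T   T   F   T   F   F   F   T   F
  4   T   F   F   F   T   F   T   T   F   F   T   T   F   T   T   F   F   T   T
  5   T   F   F   F   T   T   T   T   F   T   T   T   T   T   T   T   T   T   T
  6   T   F   T   F   T   T   T   T   T   T   T   T   T   T   T   T   T   T   T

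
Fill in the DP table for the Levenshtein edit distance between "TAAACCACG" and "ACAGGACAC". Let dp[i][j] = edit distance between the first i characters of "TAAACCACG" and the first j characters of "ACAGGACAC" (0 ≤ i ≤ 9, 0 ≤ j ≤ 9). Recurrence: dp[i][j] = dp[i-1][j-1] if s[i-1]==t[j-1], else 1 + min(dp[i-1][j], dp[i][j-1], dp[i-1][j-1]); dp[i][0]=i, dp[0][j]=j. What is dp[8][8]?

5

   ''  A  C  A  G  G  A  C  A  C
''  0  1  2  3  4  5  6  7  8  9
 T  1  1  2  3  4  5  6  7  8  9
 A  2  1  2  2  3  4  5  6  7  8
 A  3  2  2  2  3  4  4  5  6  7
 A  4  3  3  2  3  4  4  5  5  6
 C  5  4  3  3  3  4  5  4  5  5
 C  6  5  4  4  4  4  5  5  5  5
 A  7  6  5  4  5  5  4  5  5  6
 C  8  7  6  5  5  6  5  4  5  5
 G  9  8  7  6  5  5  6  5  5  6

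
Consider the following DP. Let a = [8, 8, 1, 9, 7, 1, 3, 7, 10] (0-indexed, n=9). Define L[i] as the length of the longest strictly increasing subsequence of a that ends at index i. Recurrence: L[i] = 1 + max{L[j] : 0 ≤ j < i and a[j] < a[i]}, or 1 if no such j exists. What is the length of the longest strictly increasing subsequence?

4

   i    0    1    2    3    4    5    6    7    8
a[i]    8    8    1    9    7    1    3    7   10
L[i]    1    1    1    2    2    1    2    3    4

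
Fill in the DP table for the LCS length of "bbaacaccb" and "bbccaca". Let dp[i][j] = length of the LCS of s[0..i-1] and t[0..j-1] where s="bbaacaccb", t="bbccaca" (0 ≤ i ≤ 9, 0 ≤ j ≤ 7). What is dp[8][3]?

   ''  b  b  c  c  a  c  a
''  0  0  0  0  0  0  0  0
 b  0  1  1  1  1  1  1  1
 b  0  1  2  2  2  2  2  2
 a  0  1  2  2  2  3  3  3
 a  0  1  2  2  2  3  3  4
 c  0  1  2  3  3  3  4  4
 a  0  1  2  3  3  4  4  5
 c  0  1  2  3  4  4  5  5
 c  0  1  2  3  4  4  5  5
 b  0  1  2  3  4  4  5  5

3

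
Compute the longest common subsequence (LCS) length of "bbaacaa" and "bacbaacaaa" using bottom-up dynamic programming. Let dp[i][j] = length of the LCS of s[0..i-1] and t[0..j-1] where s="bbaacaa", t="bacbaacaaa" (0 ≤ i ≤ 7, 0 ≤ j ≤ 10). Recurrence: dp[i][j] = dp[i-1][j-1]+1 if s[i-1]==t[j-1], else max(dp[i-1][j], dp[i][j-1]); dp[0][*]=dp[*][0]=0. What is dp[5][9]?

5

   ''  b  a  c  b  a  a  c  a  a  a
''  0  0  0  0  0  0  0  0  0  0  0
 b  0  1  1  1  1  1  1  1  1  1  1
 b  0  1  1  1  2  2  2  2  2  2  2
 a  0  1  2  2  2  3  3  3  3  3  3
 a  0  1  2  2  2  3  4  4  4  4  4
 c  0  1  2  3  3  3  4  5  5  5  5
 a  0  1  2  3  3  4  4  5  6  6  6
 a  0  1  2  3  3  4  5  5  6  7  7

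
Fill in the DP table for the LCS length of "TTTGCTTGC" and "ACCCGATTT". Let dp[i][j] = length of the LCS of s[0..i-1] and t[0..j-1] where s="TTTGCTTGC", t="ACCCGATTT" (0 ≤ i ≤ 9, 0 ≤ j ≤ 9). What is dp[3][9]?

3

   ''  A  C  C  C  G  A  T  T  T
''  0  0  0  0  0  0  0  0  0  0
 T  0  0  0  0  0  0  0  1  1  1
 T  0  0  0  0  0  0  0  1  2  2
 T  0  0  0  0  0  0  0  1  2  3
 G  0  0  0  0  0  1  1  1  2  3
 C  0  0  1  1  1  1  1  1  2  3
 T  0  0  1  1  1  1  1  2  2  3
 T  0  0  1  1  1  1  1  2  3  3
 G  0  0  1  1  1  2  2  2  3  3
 C  0  0  1  2  2  2  2  2  3  3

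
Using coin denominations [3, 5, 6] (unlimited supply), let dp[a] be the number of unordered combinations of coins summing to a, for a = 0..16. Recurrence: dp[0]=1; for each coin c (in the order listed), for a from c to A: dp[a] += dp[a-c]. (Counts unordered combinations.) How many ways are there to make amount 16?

2

after  coin     0     1     2     3     4     5     6     7     8     9    10    11    12    13    14    15    16
          3     1     0     0     1     0     0     1     0     0     1     0     0     1     0     0     1     0
          5     1     0     0     1     0     1     1     0     1     1     1     1     1     1     1     2     1
          6     1     0     0     1     0     1     2     0     1     2     1     2     3     1     2     4     2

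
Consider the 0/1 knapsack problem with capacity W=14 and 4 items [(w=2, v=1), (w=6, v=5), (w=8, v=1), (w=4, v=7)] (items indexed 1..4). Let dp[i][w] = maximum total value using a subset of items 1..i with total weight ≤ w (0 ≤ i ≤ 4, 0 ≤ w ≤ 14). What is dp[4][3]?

1

i\w   0   1   2   3   4   5   6   7   8   9  10  11  12  13  14
  0   0   0   0   0   0   0   0   0   0   0   0   0   0   0   0
  1   0   0   1   1   1   1   1   1   1   1   1   1   1   1   1
  2   0   0   1   1   1   1   5   5   6   6   6   6   6   6   6
  3   0   0   1   1   1   1   5   5   6   6   6   6   6   6   6
  4   0   0   1   1   7   7   8   8   8   8  12  12  13  13  13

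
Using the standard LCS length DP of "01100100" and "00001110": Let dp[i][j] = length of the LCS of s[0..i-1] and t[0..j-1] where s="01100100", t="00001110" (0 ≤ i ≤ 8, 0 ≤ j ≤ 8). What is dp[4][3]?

   ''  0  0  0  0  1  1  1  0
''  0  0  0  0  0  0  0  0  0
 0  0  1  1  1  1  1  1  1  1
 1  0  1  1  1  1  2  2  2  2
 1  0  1  1  1  1  2  3  3  3
 0  0  1  2  2  2  2  3  3  4
 0  0  1  2  3  3  3  3  3  4
 1  0  1  2  3  3  4  4  4  4
 0  0  1  2  3  4  4  4  4  5
 0  0  1  2  3  4  4  4  4  5

2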